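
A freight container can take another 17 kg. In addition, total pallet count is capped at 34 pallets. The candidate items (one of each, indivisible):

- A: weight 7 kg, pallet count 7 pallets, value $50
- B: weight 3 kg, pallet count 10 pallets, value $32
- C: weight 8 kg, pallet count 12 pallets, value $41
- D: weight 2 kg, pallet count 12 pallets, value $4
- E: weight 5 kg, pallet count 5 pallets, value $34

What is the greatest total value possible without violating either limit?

Feasible sets respecting both limits:
- A+B+D+E: weight 17, pallet count 34, value 120
- A+B+E: weight 15, pallet count 22, value 116
- B+C+E: weight 16, pallet count 27, value 107
- A+C+D: weight 17, pallet count 31, value 95
Best: $120.

$120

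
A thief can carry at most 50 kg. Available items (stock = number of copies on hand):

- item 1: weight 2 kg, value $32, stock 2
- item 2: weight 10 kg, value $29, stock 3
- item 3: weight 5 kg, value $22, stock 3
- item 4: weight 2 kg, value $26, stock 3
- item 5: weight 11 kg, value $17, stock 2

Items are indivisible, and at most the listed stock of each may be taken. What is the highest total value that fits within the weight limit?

Best selections within weight 50 and stock limits:
- 2×item 1 + 3×item 2 + 2×item 3 + 3×item 4: weight 50, value 273
- 2×item 1 + 2×item 2 + 3×item 3 + 3×item 4: weight 45, value 266
- 2×item 1 + 1×item 2 + 3×item 3 + 3×item 4 + 1×item 5: weight 46, value 254
- 2×item 1 + 3×item 2 + 1×item 3 + 3×item 4: weight 45, value 251
Best: $273.

$273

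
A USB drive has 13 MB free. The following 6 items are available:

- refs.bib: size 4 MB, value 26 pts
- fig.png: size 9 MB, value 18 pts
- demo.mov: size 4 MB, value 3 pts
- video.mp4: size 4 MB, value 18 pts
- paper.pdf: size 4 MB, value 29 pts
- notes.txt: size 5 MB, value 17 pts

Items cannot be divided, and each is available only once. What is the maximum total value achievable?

73 pts

Check high-value combinations within 13 MB:
- refs.bib+video.mp4+paper.pdf: size 4+4+4=12, value 26+18+29=73
- refs.bib+paper.pdf+notes.txt: size 4+4+5=13, value 26+29+17=72
- video.mp4+paper.pdf+notes.txt: size 4+4+5=13, value 18+29+17=64
- refs.bib+video.mp4+notes.txt: size 4+4+5=13, value 26+18+17=61
Best: 73 pts.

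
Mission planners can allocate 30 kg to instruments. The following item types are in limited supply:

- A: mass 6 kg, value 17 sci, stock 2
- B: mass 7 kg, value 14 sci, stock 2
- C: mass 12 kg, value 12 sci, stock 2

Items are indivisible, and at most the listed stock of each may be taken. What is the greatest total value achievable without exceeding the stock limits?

62 sci

Best selections within mass 30 and stock limits:
- 2×A + 2×B: mass 26, value 62
- 2×A + 1×B: mass 19, value 48
- 2×A + 1×C: mass 24, value 46
- 1×A + 2×B: mass 20, value 45
Best: 62 sci.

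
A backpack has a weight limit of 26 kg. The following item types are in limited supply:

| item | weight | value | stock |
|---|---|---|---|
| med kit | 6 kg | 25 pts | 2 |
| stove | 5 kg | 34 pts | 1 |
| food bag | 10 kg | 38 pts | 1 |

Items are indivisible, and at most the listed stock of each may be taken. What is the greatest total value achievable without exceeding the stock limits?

Best selections within weight 26 and stock limits:
- 1×med kit + 1×stove + 1×food bag: weight 21, value 97
- 2×med kit + 1×food bag: weight 22, value 88
Best: 97 pts.

97 pts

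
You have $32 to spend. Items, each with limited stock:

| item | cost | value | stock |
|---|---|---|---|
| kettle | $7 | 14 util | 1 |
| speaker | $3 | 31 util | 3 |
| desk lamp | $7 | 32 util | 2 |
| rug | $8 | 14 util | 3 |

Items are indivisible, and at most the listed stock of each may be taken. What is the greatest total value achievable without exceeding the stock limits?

171 util

Best selections within cost 32 and stock limits:
- 1×kettle + 3×speaker + 2×desk lamp: cost 30, value 171
- 3×speaker + 2×desk lamp + 1×rug: cost 31, value 171
- 3×speaker + 2×desk lamp: cost 23, value 157
- 1×kettle + 3×speaker + 1×desk lamp + 1×rug: cost 31, value 153
Best: 171 util.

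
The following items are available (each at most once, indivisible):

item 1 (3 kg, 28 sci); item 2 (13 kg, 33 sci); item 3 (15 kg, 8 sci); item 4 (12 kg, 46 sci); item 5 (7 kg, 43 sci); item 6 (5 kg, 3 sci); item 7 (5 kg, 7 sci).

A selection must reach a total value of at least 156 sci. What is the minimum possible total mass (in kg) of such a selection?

40

Subsets with value ≥ 156, sorted by total mass:
- item 1+item 2+item 4+item 5+item 7: mass 40, value 157
- item 1+item 2+item 4+item 5+item 6+item 7: mass 45, value 160
- item 1+item 2+item 3+item 4+item 5: mass 50, value 158
- item 1+item 2+item 3+item 4+item 5+item 7: mass 55, value 165
Minimum mass: 40 kg.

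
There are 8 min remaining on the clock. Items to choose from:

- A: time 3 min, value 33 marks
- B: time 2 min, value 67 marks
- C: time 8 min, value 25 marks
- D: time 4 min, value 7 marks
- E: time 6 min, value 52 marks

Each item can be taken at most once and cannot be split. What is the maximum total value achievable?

Check high-value combinations within 8 min:
- B+E: time 2+6=8, value 67+52=119
- A+B: time 3+2=5, value 33+67=100
- B+D: time 2+4=6, value 67+7=74
- B: time 2, value 67
- E: time 6, value 52
Best: 119 marks.

119 marks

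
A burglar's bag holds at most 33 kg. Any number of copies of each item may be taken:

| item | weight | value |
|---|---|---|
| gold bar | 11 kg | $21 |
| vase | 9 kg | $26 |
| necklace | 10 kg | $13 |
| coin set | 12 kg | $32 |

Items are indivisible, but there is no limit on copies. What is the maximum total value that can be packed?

Best value-per-unit is vase at 26/9; filling with it alone gives 3×26 = 78.
Optimal mix: 1×vase + 2×coin set → weight 33, value 90.

$90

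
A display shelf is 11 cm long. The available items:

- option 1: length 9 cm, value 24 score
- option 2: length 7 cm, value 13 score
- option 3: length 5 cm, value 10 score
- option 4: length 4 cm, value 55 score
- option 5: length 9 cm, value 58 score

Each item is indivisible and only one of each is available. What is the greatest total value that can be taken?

Check high-value combinations within 11 cm:
- option 2+option 4: length 7+4=11, value 13+55=68
- option 3+option 4: length 5+4=9, value 10+55=65
- option 5: length 9, value 58
- option 4: length 4, value 55
Best: 68 score.

68 score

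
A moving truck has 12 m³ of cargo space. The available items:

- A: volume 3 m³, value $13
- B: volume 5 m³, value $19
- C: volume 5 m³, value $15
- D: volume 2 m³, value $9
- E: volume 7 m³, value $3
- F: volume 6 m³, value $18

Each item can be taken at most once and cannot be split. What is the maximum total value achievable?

Check high-value combinations within 12 m³:
- B+C+D: volume 5+5+2=12, value 19+15+9=43
- A+B+D: volume 3+5+2=10, value 13+19+9=41
- A+D+F: volume 3+2+6=11, value 13+9+18=40
- A+C+D: volume 3+5+2=10, value 13+15+9=37
Best: $43.

$43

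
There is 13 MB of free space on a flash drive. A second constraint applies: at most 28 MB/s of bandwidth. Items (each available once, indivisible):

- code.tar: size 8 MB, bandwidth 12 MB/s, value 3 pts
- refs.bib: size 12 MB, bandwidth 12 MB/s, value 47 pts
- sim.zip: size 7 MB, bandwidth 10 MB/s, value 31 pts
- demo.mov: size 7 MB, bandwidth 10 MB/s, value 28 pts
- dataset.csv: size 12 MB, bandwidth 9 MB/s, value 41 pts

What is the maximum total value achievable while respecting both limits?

Feasible sets respecting both limits:
- refs.bib: size 12, bandwidth 12, value 47
- dataset.csv: size 12, bandwidth 9, value 41
- sim.zip: size 7, bandwidth 10, value 31
- demo.mov: size 7, bandwidth 10, value 28
Best: 47 pts.

47 pts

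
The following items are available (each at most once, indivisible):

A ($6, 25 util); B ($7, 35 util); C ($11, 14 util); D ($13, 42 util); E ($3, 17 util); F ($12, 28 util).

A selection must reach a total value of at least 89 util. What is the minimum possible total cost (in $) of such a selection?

23

Subsets with value ≥ 89, sorted by total cost:
- B+D+E: cost 23, value 94
- A+B+D: cost 26, value 102
- A+B+C+E: cost 27, value 91
- A+B+E+F: cost 28, value 105
Minimum cost: 23 $.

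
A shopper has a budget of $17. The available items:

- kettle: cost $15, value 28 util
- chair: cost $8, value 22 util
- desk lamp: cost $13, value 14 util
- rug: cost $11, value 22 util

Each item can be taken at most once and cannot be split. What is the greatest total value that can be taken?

28 util

Check high-value combinations within $17:
- kettle: cost 15, value 28
- chair: cost 8, value 22
- rug: cost 11, value 22
- desk lamp: cost 13, value 14
Best: 28 util.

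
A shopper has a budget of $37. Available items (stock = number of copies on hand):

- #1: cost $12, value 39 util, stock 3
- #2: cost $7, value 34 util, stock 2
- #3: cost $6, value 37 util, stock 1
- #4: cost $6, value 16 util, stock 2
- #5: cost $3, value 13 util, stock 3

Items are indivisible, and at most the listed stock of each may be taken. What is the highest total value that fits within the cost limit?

Best selections within cost 37 and stock limits:
- 2×#2 + 1×#3 + 1×#4 + 3×#5: cost 35, value 160
- 1×#1 + 2×#2 + 1×#3 + 1×#5: cost 35, value 157
- 1×#1 + 1×#2 + 1×#3 + 1×#4 + 2×#5: cost 37, value 152
- 2×#2 + 1×#3 + 2×#4 + 1×#5: cost 35, value 150
Best: 160 util.

160 util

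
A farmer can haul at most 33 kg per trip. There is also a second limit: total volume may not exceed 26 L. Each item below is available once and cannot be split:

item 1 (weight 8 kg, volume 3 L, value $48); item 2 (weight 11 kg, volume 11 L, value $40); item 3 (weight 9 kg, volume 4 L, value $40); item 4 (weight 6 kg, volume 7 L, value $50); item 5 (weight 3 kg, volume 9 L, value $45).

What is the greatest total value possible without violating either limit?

Feasible sets respecting both limits:
- item 1+item 3+item 4+item 5: weight 26, volume 23, value 183
- item 1+item 4+item 5: weight 17, volume 19, value 143
- item 1+item 2+item 4: weight 25, volume 21, value 138
Best: $183.

$183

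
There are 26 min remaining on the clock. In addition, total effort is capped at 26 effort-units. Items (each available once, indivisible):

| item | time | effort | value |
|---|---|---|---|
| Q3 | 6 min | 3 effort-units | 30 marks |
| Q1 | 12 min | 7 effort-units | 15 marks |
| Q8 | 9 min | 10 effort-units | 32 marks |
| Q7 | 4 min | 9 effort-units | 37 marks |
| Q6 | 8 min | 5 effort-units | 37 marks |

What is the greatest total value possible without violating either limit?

Feasible sets respecting both limits:
- Q8+Q7+Q6: time 21, effort 24, value 106
- Q3+Q7+Q6: time 18, effort 17, value 104
- Q3+Q8+Q7: time 19, effort 22, value 99
Best: 106 marks.

106 marks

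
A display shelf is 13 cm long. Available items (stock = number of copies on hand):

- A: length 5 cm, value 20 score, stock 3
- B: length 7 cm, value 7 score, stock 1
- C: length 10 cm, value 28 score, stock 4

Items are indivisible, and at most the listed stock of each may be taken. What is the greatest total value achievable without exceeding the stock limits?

Best selections within length 13 and stock limits:
- 2×A: length 10, value 40
- 1×C: length 10, value 28
Best: 40 score.

40 score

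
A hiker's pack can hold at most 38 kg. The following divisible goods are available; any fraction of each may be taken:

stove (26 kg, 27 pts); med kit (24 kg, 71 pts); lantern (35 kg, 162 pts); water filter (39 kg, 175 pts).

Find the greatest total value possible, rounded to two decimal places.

Take in order of value per unit:
- lantern (162/35 per unit): all 35 → value 162, running total 162.00
- water filter (175/39 per unit): 3 of 39 → value 3×175/39 = 13.4615, running total 175.46
Total 175.46.

175.46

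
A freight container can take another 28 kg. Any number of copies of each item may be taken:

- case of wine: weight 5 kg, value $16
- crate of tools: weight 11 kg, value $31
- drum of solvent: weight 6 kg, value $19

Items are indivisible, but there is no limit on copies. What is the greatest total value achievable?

Best value-per-unit is case of wine at 16/5; filling with it alone gives 5×16 = 80.
Optimal mix: 2×case of wine + 3×drum of solvent → weight 28, value 89.

$89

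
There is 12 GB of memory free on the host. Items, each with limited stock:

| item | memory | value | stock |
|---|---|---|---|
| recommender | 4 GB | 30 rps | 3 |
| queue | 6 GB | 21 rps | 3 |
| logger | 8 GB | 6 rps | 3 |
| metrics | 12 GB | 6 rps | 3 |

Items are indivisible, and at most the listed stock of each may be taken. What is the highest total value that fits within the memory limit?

90 rps

Best selections within memory 12 and stock limits:
- 3×recommender: memory 12, value 90
- 2×recommender: memory 8, value 60
Best: 90 rps.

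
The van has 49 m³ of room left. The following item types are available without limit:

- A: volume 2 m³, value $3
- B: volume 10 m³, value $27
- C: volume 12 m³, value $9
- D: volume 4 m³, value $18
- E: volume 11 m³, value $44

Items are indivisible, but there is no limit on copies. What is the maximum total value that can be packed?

$216

Best value-per-unit is D at 18/4, and filling with it alone uses volume 12×4=48. No mix of the others beats 12×18 = 216.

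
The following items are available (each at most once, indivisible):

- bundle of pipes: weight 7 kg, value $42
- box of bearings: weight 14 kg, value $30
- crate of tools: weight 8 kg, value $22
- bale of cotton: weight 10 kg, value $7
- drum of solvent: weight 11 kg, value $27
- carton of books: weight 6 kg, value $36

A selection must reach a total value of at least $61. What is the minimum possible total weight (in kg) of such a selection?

Subsets with value ≥ 61, sorted by total weight:
- bundle of pipes+carton of books: weight 13, value 78
- bundle of pipes+crate of tools: weight 15, value 64
- drum of solvent+carton of books: weight 17, value 63
- bundle of pipes+drum of solvent: weight 18, value 69
Minimum weight: 13 kg.

13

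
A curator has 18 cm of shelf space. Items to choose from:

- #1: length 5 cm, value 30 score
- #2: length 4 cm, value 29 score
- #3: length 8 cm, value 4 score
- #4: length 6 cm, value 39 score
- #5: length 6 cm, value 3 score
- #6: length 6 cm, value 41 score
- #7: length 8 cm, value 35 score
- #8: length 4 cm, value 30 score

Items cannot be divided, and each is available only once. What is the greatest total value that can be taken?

Check high-value combinations within 18 cm:
- #4+#6+#8: length 6+6+4=16, value 39+41+30=110
- #1+#4+#6: length 5+6+6=17, value 30+39+41=110
- #2+#4+#6: length 4+6+6=16, value 29+39+41=109
Best: 110 score.

110 score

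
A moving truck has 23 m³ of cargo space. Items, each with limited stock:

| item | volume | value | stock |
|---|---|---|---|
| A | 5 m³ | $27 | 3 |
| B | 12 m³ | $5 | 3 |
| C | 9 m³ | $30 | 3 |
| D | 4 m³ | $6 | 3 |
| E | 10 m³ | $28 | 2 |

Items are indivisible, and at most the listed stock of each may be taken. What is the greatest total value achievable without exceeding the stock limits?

Best selections within volume 23 and stock limits:
- 3×A + 2×D: volume 23, value 93
- 2×A + 1×C + 1×D: volume 23, value 90
- 3×A + 1×D: volume 19, value 87
Best: $93.

$93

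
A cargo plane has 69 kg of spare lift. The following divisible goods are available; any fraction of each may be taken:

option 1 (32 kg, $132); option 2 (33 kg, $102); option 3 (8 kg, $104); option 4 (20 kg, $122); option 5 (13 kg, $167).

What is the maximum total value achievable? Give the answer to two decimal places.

Take in order of value per unit:
- option 3 (104/8 per unit): all 8 → value 104, running total 104.00
- option 5 (167/13 per unit): all 13 → value 167, running total 271.00
- option 4 (122/20 per unit): all 20 → value 122, running total 393.00
- option 1 (132/32 per unit): 28 of 32 → value 28×132/32 = 115.5000, running total 508.50
Total 508.50.

508.50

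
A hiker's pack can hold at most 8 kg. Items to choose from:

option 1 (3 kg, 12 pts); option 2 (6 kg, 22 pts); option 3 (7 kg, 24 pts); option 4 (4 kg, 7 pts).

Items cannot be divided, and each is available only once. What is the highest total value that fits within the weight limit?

24 pts

This is a 0/1 knapsack; check combinations near the capacity.
- option 3: weight 7, value 24
- option 2: weight 6, value 22
- option 1+option 4: weight 3+4=7, value 12+7=19
- option 1: weight 3, value 12
Best: 24 pts.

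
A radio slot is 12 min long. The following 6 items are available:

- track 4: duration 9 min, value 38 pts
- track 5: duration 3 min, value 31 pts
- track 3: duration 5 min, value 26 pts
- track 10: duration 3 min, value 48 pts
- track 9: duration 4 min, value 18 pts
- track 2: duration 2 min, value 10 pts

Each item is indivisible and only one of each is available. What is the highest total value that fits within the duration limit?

107 pts

Check high-value combinations within 12 min:
- track 5+track 10+track 9+track 2: duration 3+3+4+2=12, value 31+48+18+10=107
- track 5+track 3+track 10: duration 3+5+3=11, value 31+26+48=105
- track 5+track 10+track 9: duration 3+3+4=10, value 31+48+18=97
- track 3+track 10+track 9: duration 5+3+4=12, value 26+48+18=92
- track 5+track 10+track 2: duration 3+3+2=8, value 31+48+10=89
Best: 107 pts.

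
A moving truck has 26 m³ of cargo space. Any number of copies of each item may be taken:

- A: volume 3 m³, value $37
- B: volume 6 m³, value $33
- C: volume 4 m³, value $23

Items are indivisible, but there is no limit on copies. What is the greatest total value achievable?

$296

Best value-per-unit is A at 37/3, and filling with it alone uses volume 8×3=24. No mix of the others beats 8×37 = 296.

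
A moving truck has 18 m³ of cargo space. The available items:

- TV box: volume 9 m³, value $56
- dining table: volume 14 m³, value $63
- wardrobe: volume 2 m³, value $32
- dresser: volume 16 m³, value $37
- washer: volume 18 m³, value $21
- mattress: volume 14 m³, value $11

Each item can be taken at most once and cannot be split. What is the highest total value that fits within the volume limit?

$95

Check high-value combinations within 18 m³:
- dining table+wardrobe: volume 14+2=16, value 63+32=95
- TV box+wardrobe: volume 9+2=11, value 56+32=88
- wardrobe+dresser: volume 2+16=18, value 32+37=69
- dining table: volume 14, value 63
- TV box: volume 9, value 56
Best: $95.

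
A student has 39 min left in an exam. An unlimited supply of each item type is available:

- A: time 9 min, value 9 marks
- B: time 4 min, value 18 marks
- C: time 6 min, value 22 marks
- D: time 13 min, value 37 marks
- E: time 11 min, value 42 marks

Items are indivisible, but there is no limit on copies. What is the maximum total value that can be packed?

Best value-per-unit is B at 18/4; filling with it alone gives 9×18 = 162.
Optimal mix: 7×B + 1×E → time 39, value 168.

168 marks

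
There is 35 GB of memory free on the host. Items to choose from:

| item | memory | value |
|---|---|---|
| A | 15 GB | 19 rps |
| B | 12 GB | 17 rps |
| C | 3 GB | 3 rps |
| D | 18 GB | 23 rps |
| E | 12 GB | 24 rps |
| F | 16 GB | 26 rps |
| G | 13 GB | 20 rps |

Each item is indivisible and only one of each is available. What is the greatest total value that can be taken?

53 rps

This is a 0/1 knapsack; check combinations near the capacity.
- C+E+F: memory 3+12+16=31, value 3+24+26=53
- E+F: memory 12+16=28, value 24+26=50
- C+D+E: memory 3+18+12=33, value 3+23+24=50
- C+F+G: memory 3+16+13=32, value 3+26+20=49
Best: 53 rps.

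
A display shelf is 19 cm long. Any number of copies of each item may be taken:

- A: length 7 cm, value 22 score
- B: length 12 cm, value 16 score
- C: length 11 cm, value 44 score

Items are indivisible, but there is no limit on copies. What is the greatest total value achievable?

66 score

Best value-per-unit is C at 44/11; filling with it alone gives 1×44 = 44.
Optimal mix: 1×A + 1×C → length 18, value 66.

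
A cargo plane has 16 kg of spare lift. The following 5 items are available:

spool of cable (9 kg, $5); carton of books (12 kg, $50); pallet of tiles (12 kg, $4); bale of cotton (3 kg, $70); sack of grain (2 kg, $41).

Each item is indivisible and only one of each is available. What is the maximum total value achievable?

$120

Check high-value combinations within 16 kg:
- carton of books+bale of cotton: weight 12+3=15, value 50+70=120
- spool of cable+bale of cotton+sack of grain: weight 9+3+2=14, value 5+70+41=116
- bale of cotton+sack of grain: weight 3+2=5, value 70+41=111
- carton of books+sack of grain: weight 12+2=14, value 50+41=91
Best: $120.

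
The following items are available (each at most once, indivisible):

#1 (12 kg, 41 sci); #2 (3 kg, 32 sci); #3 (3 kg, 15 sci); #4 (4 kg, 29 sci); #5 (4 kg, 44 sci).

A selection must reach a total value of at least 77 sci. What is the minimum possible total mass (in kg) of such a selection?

Subsets with value ≥ 77, sorted by total mass:
- #2+#3+#5: mass 10, value 91
- #2+#4+#5: mass 11, value 105
- #3+#4+#5: mass 11, value 88
Minimum mass: 10 kg.

10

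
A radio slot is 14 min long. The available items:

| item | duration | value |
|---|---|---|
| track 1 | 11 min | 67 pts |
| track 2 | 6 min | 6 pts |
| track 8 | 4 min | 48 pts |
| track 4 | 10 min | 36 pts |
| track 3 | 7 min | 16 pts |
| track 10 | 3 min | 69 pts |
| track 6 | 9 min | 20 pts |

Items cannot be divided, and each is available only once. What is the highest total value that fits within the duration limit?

136 pts

Check high-value combinations within 14 min:
- track 1+track 10: duration 11+3=14, value 67+69=136
- track 8+track 3+track 10: duration 4+7+3=14, value 48+16+69=133
- track 2+track 8+track 10: duration 6+4+3=13, value 6+48+69=123
Best: 136 pts.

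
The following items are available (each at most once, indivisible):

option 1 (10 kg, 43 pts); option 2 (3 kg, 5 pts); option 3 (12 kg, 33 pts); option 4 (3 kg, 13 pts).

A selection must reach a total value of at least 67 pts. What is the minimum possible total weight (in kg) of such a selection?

Subsets with value ≥ 67, sorted by total weight:
- option 1+option 3: weight 22, value 76
- option 1+option 3+option 4: weight 25, value 89
- option 1+option 2+option 3: weight 25, value 81
- option 1+option 2+option 3+option 4: weight 28, value 94
Minimum weight: 22 kg.

22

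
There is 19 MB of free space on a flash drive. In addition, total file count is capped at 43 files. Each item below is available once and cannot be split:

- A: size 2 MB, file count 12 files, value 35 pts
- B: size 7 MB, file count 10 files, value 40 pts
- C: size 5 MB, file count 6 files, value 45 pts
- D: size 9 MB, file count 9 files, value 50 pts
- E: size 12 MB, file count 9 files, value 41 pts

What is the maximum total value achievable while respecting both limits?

Feasible sets respecting both limits:
- A+C+D: size 16, file count 27, value 130
- A+B+D: size 18, file count 31, value 125
- A+C+E: size 19, file count 27, value 121
Best: 130 pts.

130 pts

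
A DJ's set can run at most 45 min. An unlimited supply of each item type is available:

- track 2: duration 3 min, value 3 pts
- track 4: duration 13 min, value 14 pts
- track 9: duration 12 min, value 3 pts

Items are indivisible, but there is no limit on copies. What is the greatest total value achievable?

Best value-per-unit is track 4 at 14/13; filling with it alone gives 3×14 = 42.
Optimal mix: 2×track 2 + 3×track 4 → duration 45, value 48.

48 pts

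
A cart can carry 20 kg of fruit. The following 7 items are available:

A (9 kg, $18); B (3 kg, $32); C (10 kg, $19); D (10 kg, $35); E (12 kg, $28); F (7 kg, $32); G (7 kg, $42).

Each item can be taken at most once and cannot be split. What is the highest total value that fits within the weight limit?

$109

Check high-value combinations within 20 kg:
- B+D+G: weight 3+10+7=20, value 32+35+42=109
- B+F+G: weight 3+7+7=17, value 32+32+42=106
- B+D+F: weight 3+10+7=20, value 32+35+32=99
Best: $109.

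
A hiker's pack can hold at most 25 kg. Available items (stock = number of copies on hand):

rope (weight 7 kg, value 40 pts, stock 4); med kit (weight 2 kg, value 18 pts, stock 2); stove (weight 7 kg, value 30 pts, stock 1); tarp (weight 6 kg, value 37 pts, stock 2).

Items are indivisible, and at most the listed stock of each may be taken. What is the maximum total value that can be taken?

156 pts

Top feasible selections:
- 3×rope + 2×med kit: weight 25, value 156
- 2×rope + 2×med kit + 1×tarp: weight 24, value 153
Best: 156 pts.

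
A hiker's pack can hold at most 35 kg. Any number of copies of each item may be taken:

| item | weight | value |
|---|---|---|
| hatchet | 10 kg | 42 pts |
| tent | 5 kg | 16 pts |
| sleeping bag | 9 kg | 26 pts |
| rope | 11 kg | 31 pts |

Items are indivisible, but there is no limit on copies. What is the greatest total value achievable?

142 pts

Best value-per-unit is hatchet at 42/10; filling with it alone gives 3×42 = 126.
Optimal mix: 3×hatchet + 1×tent → weight 35, value 142.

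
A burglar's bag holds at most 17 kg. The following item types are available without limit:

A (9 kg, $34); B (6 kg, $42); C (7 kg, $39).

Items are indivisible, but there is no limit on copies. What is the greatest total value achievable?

Best value-per-unit is B at 42/6, and filling with it alone uses weight 2×6=12. No mix of the others beats 2×42 = 84.

$84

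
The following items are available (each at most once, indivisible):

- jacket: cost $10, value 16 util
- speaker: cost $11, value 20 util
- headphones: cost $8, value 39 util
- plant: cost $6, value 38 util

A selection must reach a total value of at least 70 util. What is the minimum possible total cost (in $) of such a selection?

14

Subsets with value ≥ 70, sorted by total cost:
- headphones+plant: cost 14, value 77
- jacket+headphones+plant: cost 24, value 93
- speaker+headphones+plant: cost 25, value 97
Minimum cost: 14 $.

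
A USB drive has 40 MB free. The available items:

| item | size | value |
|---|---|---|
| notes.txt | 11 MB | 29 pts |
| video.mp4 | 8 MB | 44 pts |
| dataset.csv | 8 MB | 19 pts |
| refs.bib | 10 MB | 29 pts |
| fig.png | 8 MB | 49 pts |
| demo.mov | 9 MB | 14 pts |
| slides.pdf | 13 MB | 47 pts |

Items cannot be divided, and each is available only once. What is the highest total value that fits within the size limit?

169 pts

Check high-value combinations within 40 MB:
- video.mp4+refs.bib+fig.png+slides.pdf: size 8+10+8+13=39, value 44+29+49+47=169
- notes.txt+video.mp4+fig.png+slides.pdf: size 11+8+8+13=40, value 29+44+49+47=169
- video.mp4+dataset.csv+fig.png+slides.pdf: size 8+8+8+13=37, value 44+19+49+47=159
- video.mp4+fig.png+demo.mov+slides.pdf: size 8+8+9+13=38, value 44+49+14+47=154
Best: 169 pts.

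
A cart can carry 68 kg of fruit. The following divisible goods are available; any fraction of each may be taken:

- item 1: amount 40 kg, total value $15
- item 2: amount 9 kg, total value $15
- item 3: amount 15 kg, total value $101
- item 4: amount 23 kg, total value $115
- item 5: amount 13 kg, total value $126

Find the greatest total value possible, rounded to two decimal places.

360.00

Take in order of value per unit:
- item 5 (126/13 per unit): all 13 → value 126, running total 126.00
- item 3 (101/15 per unit): all 15 → value 101, running total 227.00
- item 4 (115/23 per unit): all 23 → value 115, running total 342.00
- item 2 (15/9 per unit): all 9 → value 15, running total 357.00
- item 1 (15/40 per unit): 8 of 40 → value 8×15/40 = 3.0000, running total 360.00
Total 360.00.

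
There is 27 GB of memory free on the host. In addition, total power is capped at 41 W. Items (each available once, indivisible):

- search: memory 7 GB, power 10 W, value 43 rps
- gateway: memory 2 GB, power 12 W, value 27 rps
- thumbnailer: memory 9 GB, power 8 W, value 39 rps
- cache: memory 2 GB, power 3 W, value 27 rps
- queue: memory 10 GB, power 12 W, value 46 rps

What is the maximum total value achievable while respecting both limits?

Feasible sets respecting both limits:
- search+gateway+cache+queue: memory 21, power 37, value 143
- gateway+thumbnailer+cache+queue: memory 23, power 35, value 139
- search+gateway+thumbnailer+cache: memory 20, power 33, value 136
- search+thumbnailer+queue: memory 26, power 30, value 128
Best: 143 rps.

143 rps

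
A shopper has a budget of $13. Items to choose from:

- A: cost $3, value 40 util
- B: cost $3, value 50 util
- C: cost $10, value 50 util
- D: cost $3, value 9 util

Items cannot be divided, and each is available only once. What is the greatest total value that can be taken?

100 util

Check high-value combinations within $13:
- B+C: cost 3+10=13, value 50+50=100
- A+B+D: cost 3+3+3=9, value 40+50+9=99
- A+B: cost 3+3=6, value 40+50=90
Best: 100 util.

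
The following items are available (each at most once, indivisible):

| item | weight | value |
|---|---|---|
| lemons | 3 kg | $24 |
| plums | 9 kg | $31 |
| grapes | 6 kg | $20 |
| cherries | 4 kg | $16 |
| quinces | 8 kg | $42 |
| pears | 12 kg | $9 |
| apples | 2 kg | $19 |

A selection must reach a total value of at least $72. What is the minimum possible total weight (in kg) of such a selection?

13

Subsets with value ≥ 72, sorted by total weight:
- lemons+quinces+apples: weight 13, value 85
- cherries+quinces+apples: weight 14, value 77
- lemons+plums+apples: weight 14, value 74
- lemons+cherries+quinces: weight 15, value 82
Minimum weight: 13 kg.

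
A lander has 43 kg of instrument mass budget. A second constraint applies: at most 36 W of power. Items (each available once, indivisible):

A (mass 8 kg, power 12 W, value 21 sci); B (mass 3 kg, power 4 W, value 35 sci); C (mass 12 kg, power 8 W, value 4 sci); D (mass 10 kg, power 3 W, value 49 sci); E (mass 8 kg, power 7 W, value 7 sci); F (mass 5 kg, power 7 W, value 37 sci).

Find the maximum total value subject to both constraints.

149 sci

Feasible sets respecting both limits:
- A+B+D+E+F: mass 34, power 33, value 149
- A+B+C+D+F: mass 38, power 34, value 146
- A+B+D+F: mass 26, power 26, value 142
Best: 149 sci.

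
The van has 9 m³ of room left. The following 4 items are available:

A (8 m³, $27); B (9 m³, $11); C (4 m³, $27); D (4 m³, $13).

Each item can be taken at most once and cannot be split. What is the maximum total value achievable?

Check high-value combinations within 9 m³:
- C+D: volume 4+4=8, value 27+13=40
- C: volume 4, value 27
- A: volume 8, value 27
Best: $40.

$40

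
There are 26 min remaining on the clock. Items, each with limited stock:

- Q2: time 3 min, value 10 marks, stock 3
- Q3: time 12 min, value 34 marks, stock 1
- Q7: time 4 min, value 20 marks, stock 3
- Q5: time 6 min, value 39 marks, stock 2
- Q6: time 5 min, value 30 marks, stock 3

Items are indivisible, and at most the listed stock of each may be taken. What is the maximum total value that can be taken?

Top feasible selections:
- 1×Q7 + 2×Q5 + 2×Q6: time 26, value 158
- 1×Q7 + 1×Q5 + 3×Q6: time 25, value 149
- 2×Q7 + 2×Q5 + 1×Q6: time 25, value 148
- 1×Q2 + 2×Q5 + 2×Q6: time 25, value 148
Best: 158 marks.

158 marks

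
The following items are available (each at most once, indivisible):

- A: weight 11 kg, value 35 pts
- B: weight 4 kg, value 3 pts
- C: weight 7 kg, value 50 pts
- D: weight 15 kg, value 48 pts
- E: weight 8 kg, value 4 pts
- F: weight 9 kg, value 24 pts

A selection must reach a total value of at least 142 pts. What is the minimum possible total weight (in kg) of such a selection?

42

Subsets with value ≥ 142, sorted by total weight:
- A+C+D+F: weight 42, value 157
- A+B+C+D+F: weight 46, value 160
- A+C+D+E+F: weight 50, value 161
Minimum weight: 42 kg.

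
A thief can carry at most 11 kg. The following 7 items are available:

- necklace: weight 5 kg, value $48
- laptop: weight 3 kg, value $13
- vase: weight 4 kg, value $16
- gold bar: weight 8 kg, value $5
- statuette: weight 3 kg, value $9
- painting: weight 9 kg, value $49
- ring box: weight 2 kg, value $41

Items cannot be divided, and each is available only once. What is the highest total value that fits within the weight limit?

$105

Check high-value combinations within 11 kg:
- necklace+vase+ring box: weight 5+4+2=11, value 48+16+41=105
- necklace+laptop+ring box: weight 5+3+2=10, value 48+13+41=102
- necklace+statuette+ring box: weight 5+3+2=10, value 48+9+41=98
- painting+ring box: weight 9+2=11, value 49+41=90
Best: $105.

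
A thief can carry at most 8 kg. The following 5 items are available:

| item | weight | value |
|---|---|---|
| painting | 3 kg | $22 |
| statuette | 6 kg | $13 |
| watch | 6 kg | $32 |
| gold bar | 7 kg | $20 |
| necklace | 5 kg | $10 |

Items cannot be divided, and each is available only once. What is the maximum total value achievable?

This is a 0/1 knapsack; check combinations near the capacity.
- watch: weight 6, value 32
- painting+necklace: weight 3+5=8, value 22+10=32
- painting: weight 3, value 22
Best: $32.

$32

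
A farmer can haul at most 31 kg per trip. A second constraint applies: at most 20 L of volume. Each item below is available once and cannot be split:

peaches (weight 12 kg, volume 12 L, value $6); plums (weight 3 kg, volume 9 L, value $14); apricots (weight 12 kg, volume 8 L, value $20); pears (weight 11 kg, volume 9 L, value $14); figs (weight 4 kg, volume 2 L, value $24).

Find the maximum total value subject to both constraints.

Feasible sets respecting both limits:
- plums+apricots+figs: weight 19, volume 19, value 58
- apricots+pears+figs: weight 27, volume 19, value 58
- plums+pears+figs: weight 18, volume 20, value 52
- apricots+figs: weight 16, volume 10, value 44
Best: $58.

$58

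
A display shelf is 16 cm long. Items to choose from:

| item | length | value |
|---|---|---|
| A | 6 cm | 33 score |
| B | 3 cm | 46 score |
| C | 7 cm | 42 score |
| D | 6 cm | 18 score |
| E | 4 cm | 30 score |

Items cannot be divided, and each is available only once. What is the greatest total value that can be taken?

Check high-value combinations within 16 cm:
- A+B+C: length 6+3+7=16, value 33+46+42=121
- B+C+E: length 3+7+4=14, value 46+42+30=118
- A+B+E: length 6+3+4=13, value 33+46+30=109
- B+C+D: length 3+7+6=16, value 46+42+18=106
- A+B+D: length 6+3+6=15, value 33+46+18=97
Best: 121 score.

121 score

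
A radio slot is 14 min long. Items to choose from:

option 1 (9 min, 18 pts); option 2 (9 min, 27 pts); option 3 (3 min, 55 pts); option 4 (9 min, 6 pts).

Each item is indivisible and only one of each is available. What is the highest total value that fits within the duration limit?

82 pts

Check high-value combinations within 14 min:
- option 2+option 3: duration 9+3=12, value 27+55=82
- option 1+option 3: duration 9+3=12, value 18+55=73
- option 3+option 4: duration 3+9=12, value 55+6=61
Best: 82 pts.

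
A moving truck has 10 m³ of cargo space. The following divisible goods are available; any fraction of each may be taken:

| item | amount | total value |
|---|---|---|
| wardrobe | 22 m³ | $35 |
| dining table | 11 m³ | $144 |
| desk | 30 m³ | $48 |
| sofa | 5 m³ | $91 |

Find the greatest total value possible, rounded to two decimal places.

Take in order of value per unit:
- sofa (91/5 per unit): all 5 → value 91, running total 91.00
- dining table (144/11 per unit): 5 of 11 → value 5×144/11 = 65.4545, running total 156.45
Total 156.45.

156.45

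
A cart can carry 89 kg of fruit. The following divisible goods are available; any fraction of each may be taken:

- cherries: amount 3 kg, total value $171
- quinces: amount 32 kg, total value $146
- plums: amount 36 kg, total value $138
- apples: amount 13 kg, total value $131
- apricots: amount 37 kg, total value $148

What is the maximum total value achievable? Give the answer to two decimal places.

611.33

Take in order of value per unit:
- cherries (171/3 per unit): all 3 → value 171, running total 171.00
- apples (131/13 per unit): all 13 → value 131, running total 302.00
- quinces (146/32 per unit): all 32 → value 146, running total 448.00
- apricots (148/37 per unit): all 37 → value 148, running total 596.00
- plums (138/36 per unit): 4 of 36 → value 4×138/36 = 15.3333, running total 611.33
Total 611.33.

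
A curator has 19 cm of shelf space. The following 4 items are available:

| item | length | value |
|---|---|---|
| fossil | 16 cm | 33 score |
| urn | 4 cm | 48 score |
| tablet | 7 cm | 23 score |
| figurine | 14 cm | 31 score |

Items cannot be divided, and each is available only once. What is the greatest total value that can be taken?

79 score

Check high-value combinations within 19 cm:
- urn+figurine: length 4+14=18, value 48+31=79
- urn+tablet: length 4+7=11, value 48+23=71
- urn: length 4, value 48
Best: 79 score.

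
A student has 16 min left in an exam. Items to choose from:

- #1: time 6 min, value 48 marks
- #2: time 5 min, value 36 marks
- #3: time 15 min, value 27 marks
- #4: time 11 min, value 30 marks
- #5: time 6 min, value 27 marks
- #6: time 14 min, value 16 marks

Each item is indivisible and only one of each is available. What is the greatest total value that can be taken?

84 marks

This is a 0/1 knapsack; check combinations near the capacity.
- #1+#2: time 6+5=11, value 48+36=84
- #1+#5: time 6+6=12, value 48+27=75
- #2+#4: time 5+11=16, value 36+30=66
Best: 84 marks.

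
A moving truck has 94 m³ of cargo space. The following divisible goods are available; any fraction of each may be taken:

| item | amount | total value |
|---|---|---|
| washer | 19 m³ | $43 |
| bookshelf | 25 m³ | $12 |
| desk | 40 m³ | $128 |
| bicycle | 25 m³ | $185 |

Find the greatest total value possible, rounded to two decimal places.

Take in order of value per unit:
- bicycle (185/25 per unit): all 25 → value 185, running total 185.00
- desk (128/40 per unit): all 40 → value 128, running total 313.00
- washer (43/19 per unit): all 19 → value 43, running total 356.00
- bookshelf (12/25 per unit): 10 of 25 → value 10×12/25 = 4.8000, running total 360.80
Total 360.80.

360.80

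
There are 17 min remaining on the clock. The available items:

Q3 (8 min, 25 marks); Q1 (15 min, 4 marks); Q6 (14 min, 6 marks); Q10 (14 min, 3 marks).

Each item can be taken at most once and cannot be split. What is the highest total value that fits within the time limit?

25 marks

Check high-value combinations within 17 min:
- Q3: time 8, value 25
- Q6: time 14, value 6
- Q1: time 15, value 4
Best: 25 marks.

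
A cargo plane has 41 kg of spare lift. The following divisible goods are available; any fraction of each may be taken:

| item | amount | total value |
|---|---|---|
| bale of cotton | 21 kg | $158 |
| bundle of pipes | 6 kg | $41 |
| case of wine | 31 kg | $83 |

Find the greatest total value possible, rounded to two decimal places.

236.48

Take in order of value per unit:
- bale of cotton (158/21 per unit): all 21 → value 158, running total 158.00
- bundle of pipes (41/6 per unit): all 6 → value 41, running total 199.00
- case of wine (83/31 per unit): 14 of 31 → value 14×83/31 = 37.4839, running total 236.48
Total 236.48.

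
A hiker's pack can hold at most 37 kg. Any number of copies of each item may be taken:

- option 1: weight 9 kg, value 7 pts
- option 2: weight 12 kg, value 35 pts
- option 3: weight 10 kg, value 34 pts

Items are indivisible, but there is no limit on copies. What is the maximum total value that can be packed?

105 pts

Best value-per-unit is option 3 at 34/10; filling with it alone gives 3×34 = 102.
Optimal mix: 3×option 2 → weight 36, value 105.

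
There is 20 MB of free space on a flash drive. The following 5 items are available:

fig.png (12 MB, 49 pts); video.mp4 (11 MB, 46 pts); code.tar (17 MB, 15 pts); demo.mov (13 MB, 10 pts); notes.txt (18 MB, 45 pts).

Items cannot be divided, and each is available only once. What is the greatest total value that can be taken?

49 pts

Check high-value combinations within 20 MB:
- fig.png: size 12, value 49
- video.mp4: size 11, value 46
- notes.txt: size 18, value 45
- code.tar: size 17, value 15
Best: 49 pts.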